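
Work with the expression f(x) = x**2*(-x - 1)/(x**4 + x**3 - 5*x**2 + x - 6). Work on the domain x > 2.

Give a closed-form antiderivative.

An antiderivative is F(x) = -(12*log(x - 2) + 9*log(x + 3) + 2*log(x**2 + 1) + 3*atan(x))/25.

Factor the denominator ((x - 2)*(x + 3)*(x**2 + 1)) and decompose: f = -(4*x + 3)/(25*(x**2 + 1)) - 9/(25*(x + 3)) - 12/(25*(x - 2)); each piece integrates to a log, atan, or power term.
Check: d/dx[-(12*log(x - 2) + 9*log(x + 3) + 2*log(x**2 + 1) + 3*atan(x))/25] = (-x**3 - x**2)/(x**4 + x**3 - 5*x**2 + x - 6), which equals f(x).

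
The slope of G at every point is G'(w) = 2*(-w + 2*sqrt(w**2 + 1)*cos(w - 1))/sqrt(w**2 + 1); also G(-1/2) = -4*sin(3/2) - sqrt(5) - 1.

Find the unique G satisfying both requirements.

G(w) = -2*sqrt(w**2 + 1) + 4*sin(w - 1) - 1

A candidate passes only if d/dw[G] lands on the given G'(w) exactly.
A general antiderivative is -2*sqrt(w**2 + 1) + 4*sin(w - 1) + C.
The condition gives C = -4*sin(3/2) - sqrt(5) - 1 - (-4*sin(3/2) - sqrt(5)) = -1.
So G(w) = -2*sqrt(w**2 + 1) + 4*sin(w - 1) - 1.
Check: d/dw[-2*sqrt(w**2 + 1) + 4*sin(w - 1) - 1] = (-2*w + 4*sqrt(w**2 + 1)*cos(w - 1))/sqrt(w**2 + 1), which equals G'(w).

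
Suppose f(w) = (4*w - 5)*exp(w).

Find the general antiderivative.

F(w) = 4*w*exp(w) - 9*exp(w) + C

f has the shape u'v + uv' for u = 4*w - 9 and v = exp(w) — it is the derivative of the product u*v.
Check: d/dw[4*w*exp(w) - 9*exp(w)] = 4*w*exp(w) - 5*exp(w), which equals f(w).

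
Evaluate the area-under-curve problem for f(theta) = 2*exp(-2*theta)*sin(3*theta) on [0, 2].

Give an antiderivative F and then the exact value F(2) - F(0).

Antiderivative: F(theta) = (-4*sin(3*theta) - 6*cos(3*theta))*exp(-2*theta)/13; value = -6*exp(-4)*cos(6)/13 - 4*exp(-4)*sin(6)/13 + 6/13

For F(theta) to be correct the identity F'(theta) - f(theta) = 0 must hold.
F(theta) = (-4*sin(3*theta) - 6*cos(3*theta))*exp(-2*theta)/13 is an antiderivative of f.
Check: d/dtheta[(-4*sin(3*theta) - 6*cos(3*theta))*exp(-2*theta)/13] = 2*exp(-2*theta)*sin(3*theta) = f(theta).
F(2) = -6*exp(-4)*cos(6)/13 - 4*exp(-4)*sin(6)/13; F(0) = -6/13.
Integral = F(2) - F(0) = -6*exp(-4)*cos(6)/13 - 4*exp(-4)*sin(6)/13 + 6/13.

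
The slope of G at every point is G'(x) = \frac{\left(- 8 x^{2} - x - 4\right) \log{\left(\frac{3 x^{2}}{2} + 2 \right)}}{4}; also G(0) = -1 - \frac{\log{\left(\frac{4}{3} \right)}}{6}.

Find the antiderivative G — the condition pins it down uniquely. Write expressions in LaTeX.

G(x) = \frac{4 x^{3}}{9} + \frac{x^{2}}{8} + \frac{2 x}{9} + \left(- \frac{2 x^{3}}{3} - \frac{x^{2}}{8} - x\right) \log{\left(\frac{3 x^{2}}{2} + 2 \right)} - \frac{\log{\left(x^{2} + \frac{4}{3} \right)}}{6} - \frac{4 \sqrt{3} \operatorname{atan}{\left(\frac{\sqrt{3} x}{2} \right)}}{27} - 1

For G(x) to be correct, d/dx[G] must agree with the stated G'(x) identically.
A general antiderivative is \frac{4 x^{3}}{9} + \frac{x^{2}}{8} + \frac{2 x}{9} + \left(- \frac{2 x^{3}}{3} - \frac{x^{2}}{8} - x\right) \log{\left(\frac{3 x^{2}}{2} + 2 \right)} - \frac{\log{\left(x^{2} + \frac{4}{3} \right)}}{6} - \frac{4 \sqrt{3} \operatorname{atan}{\left(\frac{\sqrt{3} x}{2} \right)}}{27} + C.
The condition gives C = -1 - \frac{\log{\left(\frac{4}{3} \right)}}{6} - (- \frac{\log{\left(\frac{4}{3} \right)}}{6}) = -1.
So G(x) = \frac{4 x^{3}}{9} + \frac{x^{2}}{8} + \frac{2 x}{9} + \left(- \frac{2 x^{3}}{3} - \frac{x^{2}}{8} - x\right) \log{\left(\frac{3 x^{2}}{2} + 2 \right)} - \frac{\log{\left(x^{2} + \frac{4}{3} \right)}}{6} - \frac{4 \sqrt{3} \operatorname{atan}{\left(\frac{\sqrt{3} x}{2} \right)}}{27} - 1.
Check: d/dx[\frac{4 x^{3}}{9} + \frac{x^{2}}{8} + \frac{2 x}{9} + \left(- \frac{2 x^{3}}{3} - \frac{x^{2}}{8} - x\right) \log{\left(\frac{3 x^{2}}{2} + 2 \right)} - \frac{\log{\left(x^{2} + \frac{4}{3} \right)}}{6} - \frac{4 \sqrt{3} \operatorname{atan}{\left(\frac{\sqrt{3} x}{2} \right)}}{27} - 1] = - 2 x^{2} \log{\left(\frac{3 x^{2}}{2} + 2 \right)} - \frac{x \log{\left(\frac{3 x^{2}}{2} + 2 \right)}}{4} - \log{\left(\frac{3 x^{2}}{2} + 2 \right)}, which equals G'(x).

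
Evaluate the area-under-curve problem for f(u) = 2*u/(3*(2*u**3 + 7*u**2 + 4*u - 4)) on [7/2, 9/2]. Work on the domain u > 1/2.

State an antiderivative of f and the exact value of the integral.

The denominator factors as 3*(u + 2)**2*(2*u - 1); partial fractions split f into directly integrable pieces: 4/(75*(2*u - 1)) - 2/(75*(u + 2)) + 4/(15*(u + 2)**2).
F(u) = 2*((u + 2)*log(u - 1/2) - (u + 2)*log(u + 2) - 10)/(75*(u + 2)) is an antiderivative of f.
Check: d/du[2*((u + 2)*log(u - 1/2) - (u + 2)*log(u + 2) - 10)/(75*(u + 2))] = 2*u/(6*u**3 + 21*u**2 + 12*u - 12), which equals f(u).
F(9/2) = -2*log(13/2)/75 - 8/195 + 2*log(4)/75; F(7/2) = -8/165 - 2*log(11/2)/75 + 2*log(3)/75.
Integral = F(9/2) - F(7/2) = -2*log(13/2)/75 - 2*log(3)/75 + 16/2145 + 2*log(4)/75 + 2*log(11/2)/75.

Antiderivative: F(u) = 2*((u + 2)*log(u - 1/2) - (u + 2)*log(u + 2) - 10)/(75*(u + 2)); value = -2*log(13/2)/75 - 2*log(3)/75 + 16/2145 + 2*log(4)/75 + 2*log(11/2)/75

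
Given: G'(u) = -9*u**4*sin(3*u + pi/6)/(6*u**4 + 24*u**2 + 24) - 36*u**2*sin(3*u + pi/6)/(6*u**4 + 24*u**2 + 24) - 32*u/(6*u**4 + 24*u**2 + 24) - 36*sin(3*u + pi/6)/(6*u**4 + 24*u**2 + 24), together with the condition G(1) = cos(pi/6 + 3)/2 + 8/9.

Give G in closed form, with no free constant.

G(u) = cos(3*u + pi/6)/2 + 4/(3*(u**2/2 + 1))

Integrate term by term and add the pieces.
A general antiderivative is cos(3*u + pi/6)/2 + 4/(3*(u**2/2 + 1)) + C.
The condition gives C = cos(pi/6 + 3)/2 + 8/9 - (cos(pi/6 + 3)/2 + 8/9) = 0.
So G(u) = cos(3*u + pi/6)/2 + 4/(3*(u**2/2 + 1)).
Check: d/du[cos(3*u + pi/6)/2 + 4/(3*(u**2/2 + 1))] = (-9*u**4*sin(3*u + pi/6) - 36*u**2*sin(3*u + pi/6) - 32*u - 36*sin(3*u + pi/6))/(6*u**4 + 24*u**2 + 24), which equals G'(u).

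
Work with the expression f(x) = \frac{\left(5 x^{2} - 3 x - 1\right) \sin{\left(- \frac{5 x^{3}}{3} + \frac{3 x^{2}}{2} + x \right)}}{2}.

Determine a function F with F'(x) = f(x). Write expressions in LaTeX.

An antiderivative is F(x) = \frac{\cos{\left(- \frac{5 x^{3}}{3} + \frac{3 x^{2}}{2} + x \right)}}{2}.

The substitution u = - \frac{5 x^{3}}{3} + \frac{3 x^{2}}{2} + x works: f is exactly (dF/du)*(du/dx) for that inner function.
Check: d/dx[\frac{\cos{\left(- \frac{5 x^{3}}{3} + \frac{3 x^{2}}{2} + x \right)}}{2}] = \frac{5 x^{2} \sin{\left(- \frac{5 x^{3}}{3} + \frac{3 x^{2}}{2} + x \right)}}{2} - \frac{3 x \sin{\left(- \frac{5 x^{3}}{3} + \frac{3 x^{2}}{2} + x \right)}}{2} - \frac{\sin{\left(- \frac{5 x^{3}}{3} + \frac{3 x^{2}}{2} + x \right)}}{2}, which equals f(x).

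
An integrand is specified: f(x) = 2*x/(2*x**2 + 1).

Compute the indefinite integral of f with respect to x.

f matches the chain-rule pattern g'(h)*h' with inner function h(x) = 3*x**2 + 3/2; substituting u = h(x) collapses the integral.
Check: d/dx[log(3*x**2 + 3/2)/2] = 2*x/(2*x**2 + 1) = f(x).

F(x) = log(3*x**2 + 3/2)/2 + C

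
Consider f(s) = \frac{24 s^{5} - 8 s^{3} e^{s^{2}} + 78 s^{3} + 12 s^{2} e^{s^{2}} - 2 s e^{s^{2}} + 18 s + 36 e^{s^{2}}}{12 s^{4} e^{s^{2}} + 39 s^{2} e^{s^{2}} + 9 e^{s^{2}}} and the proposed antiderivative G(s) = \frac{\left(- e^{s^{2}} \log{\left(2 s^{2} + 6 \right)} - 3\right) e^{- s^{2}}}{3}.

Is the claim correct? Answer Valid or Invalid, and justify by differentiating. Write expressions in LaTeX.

Invalid: d/ds[G] - f = - \frac{4}{4 s^{2} + 1}, which is not 0.

d/ds[G] = \frac{6 s^{3} - 2 s e^{s^{2}} + 18 s}{3 s^{2} e^{s^{2}} + 9 e^{s^{2}}}
d/ds[G] - f(s) = - \frac{4}{4 s^{2} + 1} != 0.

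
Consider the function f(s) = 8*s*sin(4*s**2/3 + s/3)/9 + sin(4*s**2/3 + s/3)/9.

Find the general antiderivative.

F(s) = -cos(4*s**2/3 + s/3)/3 + C

f matches the chain-rule pattern g'(h)*h' with inner function h(s) = 4*s**2/3 + s/3; substituting u = h(s) collapses the integral.
Check: d/ds[-cos(4*s**2/3 + s/3)/3] = 8*s*sin(4*s**2/3 + s/3)/9 + sin(4*s**2/3 + s/3)/9 = f(s).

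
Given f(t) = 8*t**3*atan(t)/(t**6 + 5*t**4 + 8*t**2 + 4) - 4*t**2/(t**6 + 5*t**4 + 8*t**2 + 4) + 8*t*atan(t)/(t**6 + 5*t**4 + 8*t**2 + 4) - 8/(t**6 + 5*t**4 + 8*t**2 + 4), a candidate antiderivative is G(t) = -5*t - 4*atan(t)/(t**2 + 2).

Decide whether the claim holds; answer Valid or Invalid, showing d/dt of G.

d/dt[G] = (-5*t**6 - 25*t**4 + 8*t**3*atan(t) - 44*t**2 + 8*t*atan(t) - 28)/(t**6 + 5*t**4 + 8*t**2 + 4)
d/dt[G] - f(t) = -5 != 0.

Invalid: d/dt[G] - f = -5, which is not 0.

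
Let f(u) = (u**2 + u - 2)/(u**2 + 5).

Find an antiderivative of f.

Since d/du undoes antidifferentiation here, F'(u) = f(u) is required of F(u).
Check: d/du[u + log(u**2 + 5)/2 - 7*sqrt(5)*atan(sqrt(5)*u/5)/5] = (u**2 + u - 2)/(u**2 + 5) = f(u).

An antiderivative is F(u) = u + log(u**2 + 5)/2 - 7*sqrt(5)*atan(sqrt(5)*u/5)/5.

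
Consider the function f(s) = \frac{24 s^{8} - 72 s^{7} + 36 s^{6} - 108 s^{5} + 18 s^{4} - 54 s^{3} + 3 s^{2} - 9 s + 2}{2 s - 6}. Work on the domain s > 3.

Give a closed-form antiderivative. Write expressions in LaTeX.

An antiderivative is F(s) = \frac{3 s^{8}}{2} + 3 s^{6} + \frac{9 s^{4}}{4} + \frac{3 s^{2}}{4} + \log{\left(2 s - 6 \right)}.

For F(s) to be correct the identity F'(s) - f(s) = 0 must hold.
Check: d/ds[\frac{3 s^{8}}{2} + 3 s^{6} + \frac{9 s^{4}}{4} + \frac{3 s^{2}}{4} + \log{\left(2 s - 6 \right)}] = \frac{24 s^{8} - 72 s^{7} + 36 s^{6} - 108 s^{5} + 18 s^{4} - 54 s^{3} + 3 s^{2} - 9 s + 2}{2 s - 6} = f(s).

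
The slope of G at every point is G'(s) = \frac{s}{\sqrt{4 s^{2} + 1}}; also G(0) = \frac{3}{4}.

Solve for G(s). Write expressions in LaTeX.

G(s) = \frac{\sqrt{4 s^{2} + 1}}{4} + \frac{1}{2}

The substitution u = 4 s^{2} + 1 works: G'(s) is exactly (dG/du)*(du/ds) for that inner function.
A general antiderivative is \frac{\sqrt{4 s^{2} + 1}}{4} + C.
The condition gives C = \frac{3}{4} - (\frac{1}{4}) = \frac{1}{2}.
So G(s) = \frac{\sqrt{4 s^{2} + 1}}{4} + \frac{1}{2}.
Check: d/ds[\frac{\sqrt{4 s^{2} + 1}}{4} + \frac{1}{2}] = \frac{s}{\sqrt{4 s^{2} + 1}} = G'(s).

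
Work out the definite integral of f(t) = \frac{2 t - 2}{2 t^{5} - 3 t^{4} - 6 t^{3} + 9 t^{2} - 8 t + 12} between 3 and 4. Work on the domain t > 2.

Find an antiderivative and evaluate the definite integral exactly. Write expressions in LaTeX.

The denominator factors as \left(t - 2\right) \left(t + 2\right) \left(2 t - 3\right) \left(t^{2} + 1\right); partial fractions split f into directly integrable pieces: \frac{2 \left(t - 5\right)}{65 \left(t^{2} + 1\right)} - \frac{16}{91 \left(2 t - 3\right)} - \frac{3}{70 \left(t + 2\right)} + \frac{1}{10 \left(t - 2\right)}.
F(t) = - \frac{- 91 \log{\left(t - 2 \right)} + 80 \log{\left(t - \frac{3}{2} \right)} + 39 \log{\left(t + 2 \right)} - 14 \log{\left(t^{2} + 1 \right)} + 140 \operatorname{atan}{\left(t \right)}}{910} is an antiderivative of f.
Check: d/dt[- \frac{- 91 \log{\left(t - 2 \right)} + 80 \log{\left(t - \frac{3}{2} \right)} + 39 \log{\left(t + 2 \right)} - 14 \log{\left(t^{2} + 1 \right)} + 140 \operatorname{atan}{\left(t \right)}}{910}] = \frac{2 t - 2}{2 t^{5} - 3 t^{4} - 6 t^{3} + 9 t^{2} - 8 t + 12} = f(t).
F(4) = - \frac{2 \operatorname{atan}{\left(4 \right)}}{13} - \frac{8 \log{\left(\frac{5}{2} \right)}}{91} - \frac{3 \log{\left(6 \right)}}{70} + \frac{\log{\left(17 \right)}}{65} + \frac{\log{\left(2 \right)}}{10}; F(3) = - \frac{2 \operatorname{atan}{\left(3 \right)}}{13} - \frac{3 \log{\left(5 \right)}}{70} - \frac{8 \log{\left(\frac{3}{2} \right)}}{91} + \frac{\log{\left(10 \right)}}{65}.
Integral = F(4) - F(3) = - \frac{2 \operatorname{atan}{\left(4 \right)}}{13} - \frac{8 \log{\left(\frac{5}{2} \right)}}{91} - \frac{3 \log{\left(6 \right)}}{70} - \frac{\log{\left(10 \right)}}{65} + \frac{8 \log{\left(\frac{3}{2} \right)}}{91} + \frac{\log{\left(17 \right)}}{65} + \frac{3 \log{\left(5 \right)}}{70} + \frac{\log{\left(2 \right)}}{10} + \frac{2 \operatorname{atan}{\left(3 \right)}}{13}.

Antiderivative: F(t) = - \frac{- 91 \log{\left(t - 2 \right)} + 80 \log{\left(t - \frac{3}{2} \right)} + 39 \log{\left(t + 2 \right)} - 14 \log{\left(t^{2} + 1 \right)} + 140 \operatorname{atan}{\left(t \right)}}{910}; value = - \frac{2 \operatorname{atan}{\left(4 \right)}}{13} - \frac{8 \log{\left(\frac{5}{2} \right)}}{91} - \frac{3 \log{\left(6 \right)}}{70} - \frac{\log{\left(10 \right)}}{65} + \frac{8 \log{\left(\frac{3}{2} \right)}}{91} + \frac{\log{\left(17 \right)}}{65} + \frac{3 \log{\left(5 \right)}}{70} + \frac{\log{\left(2 \right)}}{10} + \frac{2 \operatorname{atan}{\left(3 \right)}}{13}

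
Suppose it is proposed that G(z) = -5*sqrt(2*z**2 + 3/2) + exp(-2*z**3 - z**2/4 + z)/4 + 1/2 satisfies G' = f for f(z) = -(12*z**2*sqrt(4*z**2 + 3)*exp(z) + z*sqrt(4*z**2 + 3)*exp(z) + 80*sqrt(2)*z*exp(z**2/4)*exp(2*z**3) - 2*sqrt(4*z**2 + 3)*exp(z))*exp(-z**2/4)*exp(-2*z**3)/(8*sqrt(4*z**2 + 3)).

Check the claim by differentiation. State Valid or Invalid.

Valid - the claim checks out under differentiation.

d/dz[G] = (-12*z**2*sqrt(4*z**2 + 3)*exp(z)*exp(-z**2/4)*exp(-2*z**3) - z*sqrt(4*z**2 + 3)*exp(z)*exp(-z**2/4)*exp(-2*z**3) - 80*sqrt(2)*z + 2*sqrt(4*z**2 + 3)*exp(z)*exp(-z**2/4)*exp(-2*z**3))/(8*sqrt(4*z**2 + 3))
This equals f(z) exactly, so the claim holds.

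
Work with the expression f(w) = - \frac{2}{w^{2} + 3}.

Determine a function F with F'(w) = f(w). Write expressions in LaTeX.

An antiderivative is F(w) = - \frac{2 \sqrt{3} \operatorname{atan}{\left(\frac{\sqrt{3} w}{3} \right)}}{3}.

Since d/dw undoes antidifferentiation here, F'(w) = f(w) is required of F(w).
Check: d/dw[- \frac{2 \sqrt{3} \operatorname{atan}{\left(\frac{\sqrt{3} w}{3} \right)}}{3}] = - \frac{2}{w^{2} + 3} = f(w).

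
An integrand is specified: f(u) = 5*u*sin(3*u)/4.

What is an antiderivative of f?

Check any antiderivative F(u) by computing F'(u) and comparing it with f(u).
Check: d/du[-5*(3*u*cos(3*u) - sin(3*u))/36] = 5*u*sin(3*u)/4 = f(u).

An antiderivative is F(u) = -5*(3*u*cos(3*u) - sin(3*u))/36.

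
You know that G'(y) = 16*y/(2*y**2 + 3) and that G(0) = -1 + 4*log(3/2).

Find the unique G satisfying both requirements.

G(y) = 4*log(y**2 + 3/2) - 1

G'(y) matches the chain-rule pattern g'(h)*h' with inner function h(y) = y**2 + 3/2; substituting u = h(y) collapses the integral.
A general antiderivative is 4*log(y**2 + 3/2) + C.
The condition gives C = -1 + 4*log(3/2) - (4*log(3/2)) = -1.
So G(y) = 4*log(y**2 + 3/2) - 1.
Check: d/dy[4*log(y**2 + 3/2) - 1] = 16*y/(2*y**2 + 3) = G'(y).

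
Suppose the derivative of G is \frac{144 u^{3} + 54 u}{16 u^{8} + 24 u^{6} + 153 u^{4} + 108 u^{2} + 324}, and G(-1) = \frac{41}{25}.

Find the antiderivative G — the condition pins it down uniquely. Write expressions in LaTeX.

G(u) = \frac{8 u^{4} + 6 u^{2} + 27}{4 u^{4} + 3 u^{2} + 18}

The substitution w = \frac{2 u^{4}}{3} + \frac{u^{2}}{2} + 3 works: G'(u) is exactly (dG/dw)*(dw/du) for that inner function.
A general antiderivative is - \frac{3}{2 \left(\frac{2 u^{4}}{3} + \frac{u^{2}}{2} + 3\right)} + C.
The condition gives C = \frac{41}{25} - (- \frac{9}{25}) = 2.
So G(u) = \frac{8 u^{4} + 6 u^{2} + 27}{4 u^{4} + 3 u^{2} + 18}.
Check: d/du[\frac{8 u^{4} + 6 u^{2} + 27}{4 u^{4} + 3 u^{2} + 18}] = \frac{144 u^{3} + 54 u}{16 u^{8} + 24 u^{6} + 153 u^{4} + 108 u^{2} + 324} = G'(u).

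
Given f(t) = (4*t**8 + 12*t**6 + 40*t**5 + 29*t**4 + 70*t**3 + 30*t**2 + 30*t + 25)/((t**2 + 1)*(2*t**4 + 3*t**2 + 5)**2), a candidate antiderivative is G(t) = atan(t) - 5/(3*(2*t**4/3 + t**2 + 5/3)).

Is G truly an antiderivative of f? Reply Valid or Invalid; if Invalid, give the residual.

Valid - the claim checks out under differentiation.

d/dt[G] = (4*t**8 + 12*t**6 + 40*t**5 + 29*t**4 + 70*t**3 + 30*t**2 + 30*t + 25)/(4*t**10 + 16*t**8 + 41*t**6 + 59*t**4 + 55*t**2 + 25)
This equals f(t) exactly, so the claim holds.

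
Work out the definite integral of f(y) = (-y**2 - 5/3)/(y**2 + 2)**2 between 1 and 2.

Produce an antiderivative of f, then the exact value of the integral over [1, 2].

Any candidate F(y) must reproduce f(y) exactly when differentiated.
F(y) = (2*y - 11*sqrt(2)*(y**2 + 2)*atan(sqrt(2)*y/2))/(24*(y**2 + 2)) is an antiderivative of f.
Check: d/dy[(2*y - 11*sqrt(2)*(y**2 + 2)*atan(sqrt(2)*y/2))/(24*(y**2 + 2))] = (-3*y**2 - 5)/(3*y**4 + 12*y**2 + 12), which equals f(y).
F(2) = -11*sqrt(2)*atan(sqrt(2))/24 + 1/36; F(1) = -11*sqrt(2)*atan(sqrt(2)/2)/24 + 1/36.
Integral = F(2) - F(1) = -11*sqrt(2)*atan(sqrt(2))/24 + 11*sqrt(2)*atan(sqrt(2)/2)/24.

Antiderivative: F(y) = (2*y - 11*sqrt(2)*(y**2 + 2)*atan(sqrt(2)*y/2))/(24*(y**2 + 2)); value = -11*sqrt(2)*atan(sqrt(2))/24 + 11*sqrt(2)*atan(sqrt(2)/2)/24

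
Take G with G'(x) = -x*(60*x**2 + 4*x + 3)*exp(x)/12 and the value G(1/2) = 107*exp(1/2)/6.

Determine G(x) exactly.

G(x) = -(60*x**3 - 176*x**2 + 355*x - 355)*exp(x)/12

Recognize the product-rule pattern: G'(x) = u'v + uv' with u = -5*x**3 + 44*x**2/3 - 355*x/12 + 355/12, v = exp(x), so integration by parts undoes it.
A general antiderivative is (-60*x**3 + 176*x**2 - 355*x + 355)*exp(x)/12 + C.
The condition gives C = 107*exp(1/2)/6 - (107*exp(1/2)/6) = 0.
So G(x) = -(60*x**3 - 176*x**2 + 355*x - 355)*exp(x)/12.
Check: d/dx[-(60*x**3 - 176*x**2 + 355*x - 355)*exp(x)/12] = -5*x**3*exp(x) - x**2*exp(x)/3 - x*exp(x)/4, which equals G'(x).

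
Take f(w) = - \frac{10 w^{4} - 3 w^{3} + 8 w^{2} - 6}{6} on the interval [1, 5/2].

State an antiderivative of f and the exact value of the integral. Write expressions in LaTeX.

Antiderivative: F(w) = - \frac{w^{5}}{3} + \frac{w^{4}}{8} - \frac{4 w^{3}}{9} + w; value = - \frac{4155}{128}

Any candidate F(w) must reproduce f(w) exactly when differentiated.
F(w) = - \frac{w^{5}}{3} + \frac{w^{4}}{8} - \frac{4 w^{3}}{9} + w is an antiderivative of f.
Check: d/dw[- \frac{w^{5}}{3} + \frac{w^{4}}{8} - \frac{4 w^{3}}{9} + w] = - \frac{5 w^{4}}{3} + \frac{w^{3}}{2} - \frac{4 w^{2}}{3} + 1, which equals f(w).
F(5/2) = - \frac{36995}{1152}; F(1) = \frac{25}{72}.
Integral = F(5/2) - F(1) = - \frac{4155}{128}.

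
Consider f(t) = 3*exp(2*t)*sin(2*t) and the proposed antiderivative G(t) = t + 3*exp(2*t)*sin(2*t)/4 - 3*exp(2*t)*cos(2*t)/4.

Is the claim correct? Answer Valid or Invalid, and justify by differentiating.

Invalid: d/dt[G] - f = 1, which is not 0.

d/dt[G] = 3*exp(2*t)*sin(2*t) + 1
d/dt[G] - f(t) = 1 != 0.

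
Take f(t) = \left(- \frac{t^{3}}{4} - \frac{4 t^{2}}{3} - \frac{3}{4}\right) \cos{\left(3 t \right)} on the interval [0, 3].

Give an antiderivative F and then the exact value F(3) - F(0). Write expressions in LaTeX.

Antiderivative: F(t) = - \frac{t^{3} \sin{\left(3 t \right)}}{12} - \frac{4 t^{2} \sin{\left(3 t \right)}}{9} - \frac{t^{2} \cos{\left(3 t \right)}}{12} + \frac{t \sin{\left(3 t \right)}}{18} - \frac{8 t \cos{\left(3 t \right)}}{27} - \frac{49 \sin{\left(3 t \right)}}{324} + \frac{\cos{\left(3 t \right)}}{54}; value = - \frac{505 \sin{\left(9 \right)}}{81} - \frac{1}{54} - \frac{175 \cos{\left(9 \right)}}{108}

For F(t) to be correct the identity F'(t) - f(t) = 0 must hold.
F(t) = - \frac{t^{3} \sin{\left(3 t \right)}}{12} - \frac{4 t^{2} \sin{\left(3 t \right)}}{9} - \frac{t^{2} \cos{\left(3 t \right)}}{12} + \frac{t \sin{\left(3 t \right)}}{18} - \frac{8 t \cos{\left(3 t \right)}}{27} - \frac{49 \sin{\left(3 t \right)}}{324} + \frac{\cos{\left(3 t \right)}}{54} is an antiderivative of f.
Check: d/dt[- \frac{t^{3} \sin{\left(3 t \right)}}{12} - \frac{4 t^{2} \sin{\left(3 t \right)}}{9} - \frac{t^{2} \cos{\left(3 t \right)}}{12} + \frac{t \sin{\left(3 t \right)}}{18} - \frac{8 t \cos{\left(3 t \right)}}{27} - \frac{49 \sin{\left(3 t \right)}}{324} + \frac{\cos{\left(3 t \right)}}{54}] = - \frac{t^{3} \cos{\left(3 t \right)}}{4} - \frac{4 t^{2} \cos{\left(3 t \right)}}{3} - \frac{3 \cos{\left(3 t \right)}}{4}, which equals f(t).
F(3) = - \frac{505 \sin{\left(9 \right)}}{81} - \frac{175 \cos{\left(9 \right)}}{108}; F(0) = \frac{1}{54}.
Integral = F(3) - F(0) = - \frac{505 \sin{\left(9 \right)}}{81} - \frac{1}{54} - \frac{175 \cos{\left(9 \right)}}{108}.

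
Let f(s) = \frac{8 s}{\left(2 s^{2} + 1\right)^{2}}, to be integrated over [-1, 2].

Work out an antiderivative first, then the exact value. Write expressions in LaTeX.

Antiderivative: F(s) = - \frac{2}{2 s^{2} + 1}; value = \frac{4}{9}

The substitution u = 2 s^{2} + 1 works: f is exactly (dF/du)*(du/ds) for that inner function.
F(s) = - \frac{2}{2 s^{2} + 1} is an antiderivative of f.
Check: d/ds[- \frac{2}{2 s^{2} + 1}] = \frac{8 s}{4 s^{4} + 4 s^{2} + 1}, which equals f(s).
F(2) = - \frac{2}{9}; F(-1) = - \frac{2}{3}.
Integral = F(2) - F(-1) = \frac{4}{9}.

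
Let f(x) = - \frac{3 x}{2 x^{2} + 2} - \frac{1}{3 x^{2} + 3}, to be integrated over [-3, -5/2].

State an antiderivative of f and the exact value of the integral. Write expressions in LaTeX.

Integrate term by term and add the pieces.
F(x) = - \frac{9 \log{\left(x^{2} + 1 \right)} + 4 \operatorname{atan}{\left(x \right)}}{12} is an antiderivative of f.
Check: d/dx[- \frac{9 \log{\left(x^{2} + 1 \right)} + 4 \operatorname{atan}{\left(x \right)}}{12}] = \frac{- 9 x - 2}{6 x^{2} + 6}, which equals f(x).
F(-5/2) = - \frac{3 \log{\left(\frac{29}{4} \right)}}{4} + \frac{\operatorname{atan}{\left(\frac{5}{2} \right)}}{3}; F(-3) = - \frac{3 \log{\left(10 \right)}}{4} + \frac{\operatorname{atan}{\left(3 \right)}}{3}.
Integral = F(-5/2) - F(-3) = - \frac{3 \log{\left(\frac{29}{4} \right)}}{4} - \frac{\operatorname{atan}{\left(3 \right)}}{3} + \frac{\operatorname{atan}{\left(\frac{5}{2} \right)}}{3} + \frac{3 \log{\left(10 \right)}}{4}.

Antiderivative: F(x) = - \frac{9 \log{\left(x^{2} + 1 \right)} + 4 \operatorname{atan}{\left(x \right)}}{12}; value = - \frac{3 \log{\left(\frac{29}{4} \right)}}{4} - \frac{\operatorname{atan}{\left(3 \right)}}{3} + \frac{\operatorname{atan}{\left(\frac{5}{2} \right)}}{3} + \frac{3 \log{\left(10 \right)}}{4}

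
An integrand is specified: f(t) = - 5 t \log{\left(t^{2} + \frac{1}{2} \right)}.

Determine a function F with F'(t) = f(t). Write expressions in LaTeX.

An antiderivative is F(t) = - \frac{5 \left(2 t^{2} \log{\left(t^{2} + \frac{1}{2} \right)} - 2 t^{2} + \log{\left(2 t^{2} + 1 \right)}\right)}{4}.

Any candidate F(t) must reproduce f(t) exactly when differentiated.
Check: d/dt[- \frac{5 \left(2 t^{2} \log{\left(t^{2} + \frac{1}{2} \right)} - 2 t^{2} + \log{\left(2 t^{2} + 1 \right)}\right)}{4}] = - 5 t \log{\left(t^{2} + \frac{1}{2} \right)} = f(t).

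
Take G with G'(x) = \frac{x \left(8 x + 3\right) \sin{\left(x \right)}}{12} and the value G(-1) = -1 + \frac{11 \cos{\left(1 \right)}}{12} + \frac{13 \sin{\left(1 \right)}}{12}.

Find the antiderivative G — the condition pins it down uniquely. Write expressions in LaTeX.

G(x) = \frac{- 8 x^{2} \cos{\left(x \right)} + 16 x \sin{\left(x \right)} - 3 x \cos{\left(x \right)} + 3 \sin{\left(x \right)} + 16 \cos{\left(x \right)} - 12}{12}

Differentiate the proposed G(x) back; it has to land on the given G'(x).
A general antiderivative is - \frac{2 x^{2} \cos{\left(x \right)}}{3} + \frac{4 x \sin{\left(x \right)}}{3} - \frac{x \cos{\left(x \right)}}{4} + \frac{\sin{\left(x \right)}}{4} + \frac{4 \cos{\left(x \right)}}{3} + C.
The condition gives C = -1 + \frac{11 \cos{\left(1 \right)}}{12} + \frac{13 \sin{\left(1 \right)}}{12} - (\frac{11 \cos{\left(1 \right)}}{12} + \frac{13 \sin{\left(1 \right)}}{12}) = -1.
So G(x) = \frac{- 8 x^{2} \cos{\left(x \right)} + 16 x \sin{\left(x \right)} - 3 x \cos{\left(x \right)} + 3 \sin{\left(x \right)} + 16 \cos{\left(x \right)} - 12}{12}.
Check: d/dx[\frac{- 8 x^{2} \cos{\left(x \right)} + 16 x \sin{\left(x \right)} - 3 x \cos{\left(x \right)} + 3 \sin{\left(x \right)} + 16 \cos{\left(x \right)} - 12}{12}] = \frac{2 x^{2} \sin{\left(x \right)}}{3} + \frac{x \sin{\left(x \right)}}{4}, which equals G'(x).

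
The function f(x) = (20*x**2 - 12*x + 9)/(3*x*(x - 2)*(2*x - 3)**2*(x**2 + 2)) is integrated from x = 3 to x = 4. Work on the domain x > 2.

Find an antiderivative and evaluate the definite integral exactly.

Factor the denominator (3*x*(x - 2)*(2*x - 3)**2*(x**2 + 2)) and decompose: f = (641*x + 511)/(5202*(x**2 + 2)) - 3200/(867*(2*x - 3)) - 64/(17*(2*x - 3)**2) + 65/(36*(x - 2)) - 1/(12*x); each piece integrates to a log, atan, or power term.
F(x) = -log(x)/12 + 65*log(x - 2)/36 - 1600*log(x - 3/2)/867 + 641*log(x**2 + 2)/10404 + 511*sqrt(2)*atan(sqrt(2)*x/2)/10404 + 32/(34*x - 51) is an antiderivative of f.
Check: d/dx[-log(x)/12 + 65*log(x - 2)/36 - 1600*log(x - 3/2)/867 + 641*log(x**2 + 2)/10404 + 511*sqrt(2)*atan(sqrt(2)*x/2)/10404 + 32/(34*x - 51)] = (20*x**2 - 12*x + 9)/(12*x**6 - 60*x**5 + 123*x**4 - 174*x**3 + 198*x**2 - 108*x), which equals f(x).
F(4) = -1600*log(5/2)/867 - log(4)/12 + 511*sqrt(2)*atan(2*sqrt(2))/10404 + 641*log(18)/10404 + 32/85 + 65*log(2)/36; F(3) = -1600*log(3/2)/867 - log(3)/12 + 511*sqrt(2)*atan(3*sqrt(2)/2)/10404 + 641*log(11)/10404 + 32/51.
Integral = F(4) - F(3) = -1600*log(5/2)/867 - 64/255 - 641*log(11)/10404 - log(4)/12 - 511*sqrt(2)*atan(3*sqrt(2)/2)/10404 + 511*sqrt(2)*atan(2*sqrt(2))/10404 + log(3)/12 + 641*log(18)/10404 + 1600*log(3/2)/867 + 65*log(2)/36.

Antiderivative: F(x) = -log(x)/12 + 65*log(x - 2)/36 - 1600*log(x - 3/2)/867 + 641*log(x**2 + 2)/10404 + 511*sqrt(2)*atan(sqrt(2)*x/2)/10404 + 32/(34*x - 51); value = -1600*log(5/2)/867 - 64/255 - 641*log(11)/10404 - log(4)/12 - 511*sqrt(2)*atan(3*sqrt(2)/2)/10404 + 511*sqrt(2)*atan(2*sqrt(2))/10404 + log(3)/12 + 641*log(18)/10404 + 1600*log(3/2)/867 + 65*log(2)/36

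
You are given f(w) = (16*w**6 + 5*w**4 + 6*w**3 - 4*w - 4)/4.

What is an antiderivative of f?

An antiderivative is F(w) = 4*w**7/7 + w**5/4 + 3*w**4/8 - w**2/2 - w.

A candidate is checked by its d/dw: the result must match f(w).
Check: d/dw[4*w**7/7 + w**5/4 + 3*w**4/8 - w**2/2 - w] = 4*w**6 + 5*w**4/4 + 3*w**3/2 - w - 1, which equals f(w).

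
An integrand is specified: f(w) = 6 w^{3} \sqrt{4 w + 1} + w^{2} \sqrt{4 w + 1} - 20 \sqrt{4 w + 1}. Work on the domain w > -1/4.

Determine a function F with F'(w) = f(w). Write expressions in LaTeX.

f has the shape u'v + uv' for u = - \frac{4 \left(4 w + 1\right)^{\frac{3}{2}}}{3} and v = \frac{5}{2} - \frac{w^{3}}{4} — it is the derivative of the product u*v.
Check: d/dw[\frac{\left(4 w + 1\right)^{\frac{3}{2}} \left(w^{3} - 10\right)}{3}] = 6 w^{3} \sqrt{4 w + 1} + w^{2} \sqrt{4 w + 1} - 20 \sqrt{4 w + 1} = f(w).

An antiderivative is F(w) = \frac{\left(4 w + 1\right)^{\frac{3}{2}} \left(w^{3} - 10\right)}{3}.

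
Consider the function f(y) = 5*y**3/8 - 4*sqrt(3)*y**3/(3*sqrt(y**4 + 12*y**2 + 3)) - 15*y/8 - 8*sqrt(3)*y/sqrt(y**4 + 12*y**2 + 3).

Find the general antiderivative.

Integrate term by term and add the pieces.
Check: d/dy[5*(3/4 - y**2/4)**2/2 - 2*sqrt(y**4/3 + 4*y**2 + 1)] = (15*y**3*sqrt(y**4 + 12*y**2 + 3) - 32*sqrt(3)*y**3 - 45*y*sqrt(y**4 + 12*y**2 + 3) - 192*sqrt(3)*y)/(24*sqrt(y**4 + 12*y**2 + 3)), which equals f(y).

F(y) = 5*(3/4 - y**2/4)**2/2 - 2*sqrt(y**4/3 + 4*y**2 + 1) + C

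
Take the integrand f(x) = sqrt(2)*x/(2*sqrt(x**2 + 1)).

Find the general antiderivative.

F(x) = sqrt(2)*sqrt(x**2 + 1)/2 + C

The substitution u = 2*x**2 + 2 works: f is exactly (dF/du)*(du/dx) for that inner function.
Check: d/dx[sqrt(2)*sqrt(x**2 + 1)/2] = sqrt(2)*x/(2*sqrt(x**2 + 1)) = f(x).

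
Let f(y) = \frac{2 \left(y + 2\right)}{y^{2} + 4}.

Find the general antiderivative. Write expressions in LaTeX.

Differentiate the proposed F(y) back; it has to land on f(y) exactly.
Check: d/dy[\log{\left(y^{2} + 4 \right)} + 2 \operatorname{atan}{\left(\frac{y}{2} \right)}] = \frac{2 y + 4}{y^{2} + 4}, which equals f(y).

F(y) = \log{\left(y^{2} + 4 \right)} + 2 \operatorname{atan}{\left(\frac{y}{2} \right)} + C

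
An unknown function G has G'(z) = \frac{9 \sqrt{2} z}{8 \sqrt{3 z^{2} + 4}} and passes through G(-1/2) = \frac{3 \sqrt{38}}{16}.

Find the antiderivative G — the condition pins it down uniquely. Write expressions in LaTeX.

G'(z) matches the chain-rule pattern g'(h)*h' with inner function h(z) = \frac{3 z^{2}}{2} + 2; substituting u = h(z) collapses the integral.
A general antiderivative is \frac{3 \sqrt{\frac{3 z^{2}}{2} + 2}}{4} + C.
The condition gives C = \frac{3 \sqrt{38}}{16} - (\frac{3 \sqrt{38}}{16}) = 0.
So G(z) = \frac{3 \sqrt{2} \sqrt{3 z^{2} + 4}}{8}.
Check: d/dz[\frac{3 \sqrt{2} \sqrt{3 z^{2} + 4}}{8}] = \frac{9 \sqrt{2} z}{8 \sqrt{3 z^{2} + 4}} = G'(z).

G(z) = \frac{3 \sqrt{2} \sqrt{3 z^{2} + 4}}{8}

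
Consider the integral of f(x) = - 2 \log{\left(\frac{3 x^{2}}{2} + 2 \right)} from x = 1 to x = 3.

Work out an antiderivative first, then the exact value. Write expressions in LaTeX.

Antiderivative: F(x) = - 2 x \log{\left(\frac{3 x^{2}}{2} + 2 \right)} + 4 x - \frac{8 \sqrt{3} \operatorname{atan}{\left(\frac{\sqrt{3} x}{2} \right)}}{3}; value = - 6 \log{\left(\frac{31}{2} \right)} - \frac{8 \sqrt{3} \operatorname{atan}{\left(\frac{3 \sqrt{3}}{2} \right)}}{3} + 2 \log{\left(\frac{7}{2} \right)} + \frac{8 \sqrt{3} \operatorname{atan}{\left(\frac{\sqrt{3}}{2} \right)}}{3} + 8

Recover f(x) by differentiating a candidate F(x); any mismatch rules it out.
F(x) = - 2 x \log{\left(\frac{3 x^{2}}{2} + 2 \right)} + 4 x - \frac{8 \sqrt{3} \operatorname{atan}{\left(\frac{\sqrt{3} x}{2} \right)}}{3} is an antiderivative of f.
Check: d/dx[- 2 x \log{\left(\frac{3 x^{2}}{2} + 2 \right)} + 4 x - \frac{8 \sqrt{3} \operatorname{atan}{\left(\frac{\sqrt{3} x}{2} \right)}}{3}] = - 2 \log{\left(\frac{3 x^{2}}{2} + 2 \right)} = f(x).
F(3) = - 6 \log{\left(\frac{31}{2} \right)} - \frac{8 \sqrt{3} \operatorname{atan}{\left(\frac{3 \sqrt{3}}{2} \right)}}{3} + 12; F(1) = - \frac{8 \sqrt{3} \operatorname{atan}{\left(\frac{\sqrt{3}}{2} \right)}}{3} - 2 \log{\left(\frac{7}{2} \right)} + 4.
Integral = F(3) - F(1) = - 6 \log{\left(\frac{31}{2} \right)} - \frac{8 \sqrt{3} \operatorname{atan}{\left(\frac{3 \sqrt{3}}{2} \right)}}{3} + 2 \log{\left(\frac{7}{2} \right)} + \frac{8 \sqrt{3} \operatorname{atan}{\left(\frac{\sqrt{3}}{2} \right)}}{3} + 8.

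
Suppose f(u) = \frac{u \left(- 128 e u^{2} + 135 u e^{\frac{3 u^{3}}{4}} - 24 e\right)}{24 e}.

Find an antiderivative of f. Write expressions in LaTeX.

An antiderivative is F(u) = - \frac{4 u^{4}}{3} - \frac{u^{2}}{2} + \frac{5 e^{\frac{3 u^{3}}{4} - 1}}{2}.

A first test for any F(u): its u-derivative must equal f(u) identically.
Check: d/du[- \frac{4 u^{4}}{3} - \frac{u^{2}}{2} + \frac{5 e^{\frac{3 u^{3}}{4} - 1}}{2}] = - \frac{16 u^{3}}{3} + \frac{45 u^{2} e^{\frac{3 u^{3}}{4}}}{8 e} - u, which equals f(u).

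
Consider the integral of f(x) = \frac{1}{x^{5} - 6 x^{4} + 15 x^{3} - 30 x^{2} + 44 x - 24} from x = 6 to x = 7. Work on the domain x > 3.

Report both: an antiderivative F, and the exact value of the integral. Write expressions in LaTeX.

Antiderivative: F(x) = \frac{\log{\left(x - 3 \right)}}{26} - \frac{\log{\left(x - 2 \right)}}{8} + \frac{\log{\left(x - 1 \right)}}{10} - \frac{7 \log{\left(x^{2} + 4 \right)}}{1040} + \frac{9 \operatorname{atan}{\left(\frac{x}{2} \right)}}{520}; value = - \frac{9 \log{\left(5 \right)}}{40} - \frac{\log{\left(3 \right)}}{26} - \frac{7 \log{\left(53 \right)}}{1040} - \frac{9 \operatorname{atan}{\left(3 \right)}}{520} + \frac{9 \operatorname{atan}{\left(\frac{7}{2} \right)}}{520} + \frac{7 \log{\left(40 \right)}}{1040} + \frac{\log{\left(6 \right)}}{10} + \frac{17 \log{\left(4 \right)}}{104}

The denominator factors as \left(x - 3\right) \left(x - 2\right) \left(x - 1\right) \left(x^{2} + 4\right); partial fractions split f into directly integrable pieces: - \frac{7 x - 18}{520 \left(x^{2} + 4\right)} + \frac{1}{10 \left(x - 1\right)} - \frac{1}{8 \left(x - 2\right)} + \frac{1}{26 \left(x - 3\right)}.
F(x) = \frac{\log{\left(x - 3 \right)}}{26} - \frac{\log{\left(x - 2 \right)}}{8} + \frac{\log{\left(x - 1 \right)}}{10} - \frac{7 \log{\left(x^{2} + 4 \right)}}{1040} + \frac{9 \operatorname{atan}{\left(\frac{x}{2} \right)}}{520} is an antiderivative of f.
Check: d/dx[\frac{\log{\left(x - 3 \right)}}{26} - \frac{\log{\left(x - 2 \right)}}{8} + \frac{\log{\left(x - 1 \right)}}{10} - \frac{7 \log{\left(x^{2} + 4 \right)}}{1040} + \frac{9 \operatorname{atan}{\left(\frac{x}{2} \right)}}{520}] = \frac{1}{x^{5} - 6 x^{4} + 15 x^{3} - 30 x^{2} + 44 x - 24} = f(x).
F(7) = - \frac{\log{\left(5 \right)}}{8} - \frac{7 \log{\left(53 \right)}}{1040} + \frac{9 \operatorname{atan}{\left(\frac{7}{2} \right)}}{520} + \frac{\log{\left(4 \right)}}{26} + \frac{\log{\left(6 \right)}}{10}; F(6) = - \frac{\log{\left(4 \right)}}{8} - \frac{7 \log{\left(40 \right)}}{1040} + \frac{9 \operatorname{atan}{\left(3 \right)}}{520} + \frac{\log{\left(3 \right)}}{26} + \frac{\log{\left(5 \right)}}{10}.
Integral = F(7) - F(6) = - \frac{9 \log{\left(5 \right)}}{40} - \frac{\log{\left(3 \right)}}{26} - \frac{7 \log{\left(53 \right)}}{1040} - \frac{9 \operatorname{atan}{\left(3 \right)}}{520} + \frac{9 \operatorname{atan}{\left(\frac{7}{2} \right)}}{520} + \frac{7 \log{\left(40 \right)}}{1040} + \frac{\log{\left(6 \right)}}{10} + \frac{17 \log{\left(4 \right)}}{104}.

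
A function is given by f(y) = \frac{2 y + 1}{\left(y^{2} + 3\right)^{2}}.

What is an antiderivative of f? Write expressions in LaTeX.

An antiderivative is F(y) = \frac{y - 6}{6 y^{2} + 18} + \frac{\sqrt{3} \operatorname{atan}{\left(\frac{\sqrt{3} y}{3} \right)}}{18}.

A candidate is checked by its d/dy: the result must match f(y).
Check: d/dy[\frac{y - 6}{6 y^{2} + 18} + \frac{\sqrt{3} \operatorname{atan}{\left(\frac{\sqrt{3} y}{3} \right)}}{18}] = \frac{2 y + 1}{y^{4} + 6 y^{2} + 9}, which equals f(y).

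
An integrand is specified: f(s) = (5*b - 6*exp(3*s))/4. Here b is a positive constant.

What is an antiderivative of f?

Check any antiderivative F(s) by computing F'(s) and comparing it with f(s).
Check: d/ds[(5*b*s - 2*exp(3*s))/4] = 5*b/4 - 3*exp(3*s)/2, which equals f(s).

An antiderivative is F(s) = (5*b*s - 2*exp(3*s))/4.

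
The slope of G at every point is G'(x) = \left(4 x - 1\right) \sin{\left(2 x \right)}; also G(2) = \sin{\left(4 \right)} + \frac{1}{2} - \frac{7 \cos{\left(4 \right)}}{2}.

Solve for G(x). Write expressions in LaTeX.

Since d/dx undoes antidifferentiation here, G(x) must give back the stated G'(x).
A general antiderivative is - 2 x \cos{\left(2 x \right)} + \sin{\left(2 x \right)} + \frac{\cos{\left(2 x \right)}}{2} + C.
The condition gives C = \sin{\left(4 \right)} + \frac{1}{2} - \frac{7 \cos{\left(4 \right)}}{2} - (\sin{\left(4 \right)} - \frac{7 \cos{\left(4 \right)}}{2}) = \frac{1}{2}.
So G(x) = - 2 x \cos{\left(2 x \right)} + \sin{\left(2 x \right)} + \frac{\cos{\left(2 x \right)}}{2} + \frac{1}{2}.
Check: d/dx[- 2 x \cos{\left(2 x \right)} + \sin{\left(2 x \right)} + \frac{\cos{\left(2 x \right)}}{2} + \frac{1}{2}] = 4 x \sin{\left(2 x \right)} - \sin{\left(2 x \right)}, which equals G'(x).

G(x) = - 2 x \cos{\left(2 x \right)} + \sin{\left(2 x \right)} + \frac{\cos{\left(2 x \right)}}{2} + \frac{1}{2}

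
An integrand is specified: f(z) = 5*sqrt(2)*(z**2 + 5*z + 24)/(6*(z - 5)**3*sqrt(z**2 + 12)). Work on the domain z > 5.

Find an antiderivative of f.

An antiderivative is F(z) = -5*sqrt(2)*sqrt(z**2 + 12)/(6*(z - 5)**2).

f has the shape u'v + uv' for u = -5/(3*(z - 5)**2) and v = sqrt(z**2/2 + 6) — it is the derivative of the product u*v.
Check: d/dz[-5*sqrt(2)*sqrt(z**2 + 12)/(6*(z - 5)**2)] = (5*sqrt(2)*z**2 + 25*sqrt(2)*z + 120*sqrt(2))/(6*z**3*sqrt(z**2 + 12) - 90*z**2*sqrt(z**2 + 12) + 450*z*sqrt(z**2 + 12) - 750*sqrt(z**2 + 12)), which equals f(z).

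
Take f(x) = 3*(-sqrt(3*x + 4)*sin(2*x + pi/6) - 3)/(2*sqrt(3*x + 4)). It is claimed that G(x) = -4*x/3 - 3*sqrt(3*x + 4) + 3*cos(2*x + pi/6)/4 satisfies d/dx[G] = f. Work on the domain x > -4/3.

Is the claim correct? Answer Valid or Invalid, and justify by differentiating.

d/dx[G] = (-9*sqrt(3*x + 4)*sin(2*x + pi/6) - 8*sqrt(3*x + 4) - 27)/(6*sqrt(3*x + 4))
d/dx[G] - f(x) = -4/3 != 0.

Invalid: d/dx[G] - f = -4/3, which is not 0.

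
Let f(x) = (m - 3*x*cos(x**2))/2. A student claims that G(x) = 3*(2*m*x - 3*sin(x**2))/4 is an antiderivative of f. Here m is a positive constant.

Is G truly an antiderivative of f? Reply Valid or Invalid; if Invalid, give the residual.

Invalid: d/dx[G] - f = m - 3*x*cos(x**2), which is not 0.

d/dx[G] = 3*m/2 - 9*x*cos(x**2)/2
d/dx[G] - f(x) = m - 3*x*cos(x**2) != 0.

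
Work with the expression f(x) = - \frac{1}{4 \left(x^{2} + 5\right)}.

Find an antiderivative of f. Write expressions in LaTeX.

Since d/dx undoes antidifferentiation here, F'(x) = f(x) is required of F(x).
Check: d/dx[- \frac{\sqrt{5} \operatorname{atan}{\left(\frac{\sqrt{5} x}{5} \right)}}{20}] = - \frac{1}{4 x^{2} + 20}, which equals f(x).

An antiderivative is F(x) = - \frac{\sqrt{5} \operatorname{atan}{\left(\frac{\sqrt{5} x}{5} \right)}}{20}.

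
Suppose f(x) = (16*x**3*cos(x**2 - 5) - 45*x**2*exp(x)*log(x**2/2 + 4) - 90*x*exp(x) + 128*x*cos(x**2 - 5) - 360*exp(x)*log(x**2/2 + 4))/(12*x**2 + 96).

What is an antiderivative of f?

A candidate is checked by its d/dx: the result must match f(x).
Check: d/dx[-15*exp(x)*log(x**2/2 + 4)/4 + 2*sin(x**2 - 5)/3] = (16*x**3*cos(x**2 - 5) - 45*x**2*exp(x)*log(x**2/2 + 4) - 90*x*exp(x) + 128*x*cos(x**2 - 5) - 360*exp(x)*log(x**2/2 + 4))/(12*x**2 + 96) = f(x).

An antiderivative is F(x) = -15*exp(x)*log(x**2/2 + 4)/4 + 2*sin(x**2 - 5)/3.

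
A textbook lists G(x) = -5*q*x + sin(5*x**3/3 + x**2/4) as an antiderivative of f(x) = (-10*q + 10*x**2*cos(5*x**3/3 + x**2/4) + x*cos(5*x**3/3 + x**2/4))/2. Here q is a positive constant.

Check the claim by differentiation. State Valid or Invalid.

d/dx[G] = -5*q + 5*x**2*cos(5*x**3/3 + x**2/4) + x*cos(5*x**3/3 + x**2/4)/2
This equals f(x) exactly, so the claim holds.

Valid. The derivative of G reproduces f.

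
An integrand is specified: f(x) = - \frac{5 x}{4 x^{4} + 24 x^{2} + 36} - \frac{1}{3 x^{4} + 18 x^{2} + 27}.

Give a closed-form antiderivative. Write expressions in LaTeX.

An antiderivative is F(x) = \frac{- 12 x - 4 \sqrt{3} \left(x^{2} + 3\right) \operatorname{atan}{\left(\frac{\sqrt{3} x}{3} \right)} + 135}{216 \left(x^{2} + 3\right)}.

Integrate term by term and add the pieces.
Check: d/dx[\frac{- 12 x - 4 \sqrt{3} \left(x^{2} + 3\right) \operatorname{atan}{\left(\frac{\sqrt{3} x}{3} \right)} + 135}{216 \left(x^{2} + 3\right)}] = \frac{- 15 x - 4}{12 x^{4} + 72 x^{2} + 108}, which equals f(x).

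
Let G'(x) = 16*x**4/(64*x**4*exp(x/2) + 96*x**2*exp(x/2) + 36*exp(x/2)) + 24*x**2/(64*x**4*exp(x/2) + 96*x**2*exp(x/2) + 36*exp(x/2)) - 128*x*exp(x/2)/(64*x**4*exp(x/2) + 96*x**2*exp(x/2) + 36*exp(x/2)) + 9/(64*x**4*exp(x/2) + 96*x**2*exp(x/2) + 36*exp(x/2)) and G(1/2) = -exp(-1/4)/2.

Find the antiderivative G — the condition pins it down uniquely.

The integrand splits into summands that can be handled one at a time.
A general antiderivative is -exp(-x/2)/2 + 4/(4*x**2 + 3) + C.
The condition gives C = -exp(-1/4)/2 - (1 - exp(-1/4)/2) = -1.
So G(x) = (-8*x**2*exp(x/2) - 4*x**2 + 2*exp(x/2) - 3)/(8*x**2*exp(x/2) + 6*exp(x/2)).
Check: d/dx[(-8*x**2*exp(x/2) - 4*x**2 + 2*exp(x/2) - 3)/(8*x**2*exp(x/2) + 6*exp(x/2))] = (16*x**4 + 24*x**2 - 128*x*exp(x/2) + 9)/(64*x**4*exp(x/2) + 96*x**2*exp(x/2) + 36*exp(x/2)), which equals G'(x).

G(x) = (-8*x**2*exp(x/2) - 4*x**2 + 2*exp(x/2) - 3)/(8*x**2*exp(x/2) + 6*exp(x/2))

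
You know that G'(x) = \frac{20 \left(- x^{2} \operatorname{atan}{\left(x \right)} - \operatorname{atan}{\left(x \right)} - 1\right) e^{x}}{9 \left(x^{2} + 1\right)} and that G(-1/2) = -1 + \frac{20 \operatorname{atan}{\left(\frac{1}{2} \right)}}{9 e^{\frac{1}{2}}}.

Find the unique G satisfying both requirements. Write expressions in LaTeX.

G'(x) has the shape u'v + uv' for u = - \frac{20 \operatorname{atan}{\left(x \right)}}{9} and v = e^{x} — it is the derivative of the product u*v.
A general antiderivative is - \frac{20 e^{x} \operatorname{atan}{\left(x \right)}}{9} + C.
The condition gives C = -1 + \frac{20 \operatorname{atan}{\left(\frac{1}{2} \right)}}{9 e^{\frac{1}{2}}} - (\frac{20 \operatorname{atan}{\left(\frac{1}{2} \right)}}{9 e^{\frac{1}{2}}}) = -1.
So G(x) = - \frac{20 e^{x} \operatorname{atan}{\left(x \right)}}{9} - 1.
Check: d/dx[- \frac{20 e^{x} \operatorname{atan}{\left(x \right)}}{9} - 1] = \frac{- 20 x^{2} e^{x} \operatorname{atan}{\left(x \right)} - 20 e^{x} \operatorname{atan}{\left(x \right)} - 20 e^{x}}{9 x^{2} + 9}, which equals G'(x).

G(x) = - \frac{20 e^{x} \operatorname{atan}{\left(x \right)}}{9} - 1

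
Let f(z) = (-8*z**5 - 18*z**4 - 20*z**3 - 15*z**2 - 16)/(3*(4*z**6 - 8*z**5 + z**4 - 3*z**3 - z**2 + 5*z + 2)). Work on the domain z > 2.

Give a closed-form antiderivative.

An antiderivative is F(z) = -52*log(z - 2)/25 + 77*log(z - 1)/54 - 328*log(z + 1/2)/675 + 71*log(z**2 + 1)/300 - atan(z)/50 + 29/(90*z + 45).

Factor the denominator (3*(z - 2)*(z - 1)*(2*z + 1)**2*(z**2 + 1)) and decompose: f = (71*z - 3)/(150*(z**2 + 1)) - 656/(675*(2*z + 1)) - 58/(45*(2*z + 1)**2) + 77/(54*(z - 1)) - 52/(25*(z - 2)); each piece integrates to a log, atan, or power term.
Check: d/dz[-52*log(z - 2)/25 + 77*log(z - 1)/54 - 328*log(z + 1/2)/675 + 71*log(z**2 + 1)/300 - atan(z)/50 + 29/(90*z + 45)] = (-8*z**5 - 18*z**4 - 20*z**3 - 15*z**2 - 16)/(12*z**6 - 24*z**5 + 3*z**4 - 9*z**3 - 3*z**2 + 15*z + 6), which equals f(z).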